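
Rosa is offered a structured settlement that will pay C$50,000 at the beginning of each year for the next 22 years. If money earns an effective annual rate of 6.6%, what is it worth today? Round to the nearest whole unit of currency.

C$609,640

PV = 50000 × [1 − (1+0.066)^(−22)] / 0.066 × (1+i) = 50000 × 12.192795 = 609,639.7664
Payments are at the start of each period, so multiply by (1+i).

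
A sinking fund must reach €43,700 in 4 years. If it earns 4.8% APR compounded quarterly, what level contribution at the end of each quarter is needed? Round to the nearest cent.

i = 0.048/4 = 0.012 per quarter; n = 4·4 = 16.
FV-annuity factor = 17.523878; PMT = 43700 / 17.523878 = 2,493.7403

€2,493.74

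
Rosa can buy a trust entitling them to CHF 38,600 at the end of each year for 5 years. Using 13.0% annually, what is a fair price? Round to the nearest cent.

PV = PMT · [1 − (1+i)^(−n)] / i = 38600 · 3.517231 = 135,765.1267

CHF 135,765.13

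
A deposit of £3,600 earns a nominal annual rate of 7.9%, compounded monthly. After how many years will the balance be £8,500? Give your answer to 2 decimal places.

10.91 years

Periodic rate i = 0.079/12 = 0.00658333.
(1+i)^n = 8500/3600 = 2.36111, so n = ln 2.36111 / ln 1.00658 = 130.9302 months
= 130.9302/12 years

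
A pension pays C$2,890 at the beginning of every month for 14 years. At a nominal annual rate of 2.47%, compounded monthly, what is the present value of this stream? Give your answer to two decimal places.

C$410,958.96

With 12 periods per year: i = 0.00205833, n = 168.
PV = 2890 × [1 − (1+0.00205833)^(−168)] / 0.00205833 × (1+i) = 2890 × 142.200331 = 410,958.9552
Payments are at the start of each period, so multiply by (1+i).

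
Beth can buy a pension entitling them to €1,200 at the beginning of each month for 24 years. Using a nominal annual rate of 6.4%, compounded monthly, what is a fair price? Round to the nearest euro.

With 12 periods per year: i = 0.00533333, n = 288.
PV = 1200 × [1 − (1+0.00533333)^(−288)] / 0.00533333 × (1+i) = 1200 × 147.761259 = 177,313.5111
Payments are at the start of each period, so multiply by (1+i).

€177,314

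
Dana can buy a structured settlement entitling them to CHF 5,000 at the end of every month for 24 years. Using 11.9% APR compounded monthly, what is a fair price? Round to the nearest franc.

Periodic rate i = 0.119/12 = 0.00991667; n = 24 × 12 = 288 periods.
PV = 5000 × [1 − (1+0.00991667)^(−288)] / 0.00991667 = 5000 × 94.960044 = 474,800.2181

CHF 474,800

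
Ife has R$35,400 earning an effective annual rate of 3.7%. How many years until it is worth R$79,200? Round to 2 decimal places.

22.16 years

n = ln(79200/35400) / ln(1+0.037) = ln(2.23729) / 0.036332 = 22.1641 years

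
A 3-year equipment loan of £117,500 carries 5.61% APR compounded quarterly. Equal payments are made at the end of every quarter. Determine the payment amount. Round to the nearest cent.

£10,707.08

Periodic rate i = 0.0561/4 = 0.014025; n = 3 × 4 = 12 periods.
PMT = 117500 / ( [1 − (1+0.014025)^(−12)] / 0.014025 ) = 117500 / 10.974046 = 10,707.0812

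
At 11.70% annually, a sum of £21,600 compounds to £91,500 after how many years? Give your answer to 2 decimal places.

(1+i)^n = 91500/21600 = 4.23611, so n = ln 4.23611 / ln 1.117 = 13.0474 years

13.05 years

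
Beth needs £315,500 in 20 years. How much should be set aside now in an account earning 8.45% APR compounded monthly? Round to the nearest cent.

£58,561.71

With 12 periods per year: i = 0.00704167, n = 240.
PV = 315,500 / (1 + 0.00704167)^240 = 315,500 / 5.387479 = 58,561.7120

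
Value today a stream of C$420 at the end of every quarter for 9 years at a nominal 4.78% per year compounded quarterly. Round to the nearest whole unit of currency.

C$12,230

Periodic rate i = 0.0478/4 = 0.01195; n = 9 × 4 = 36 periods.
PV = PMT · [1 − (1+i)^(−n)] / i = 420 · 29.118018 = 12,229.5675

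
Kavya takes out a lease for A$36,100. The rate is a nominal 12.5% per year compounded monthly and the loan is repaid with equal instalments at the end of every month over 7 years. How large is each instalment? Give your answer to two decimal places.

A$646.96

i = 0.125/12 = 0.0104167 per month; n = 7·12 = 84.
PMT = 36100 / ( [1 − (1+0.0104167)^(−84)] / 0.0104167 ) = 36100 / 55.799715 = 646.9567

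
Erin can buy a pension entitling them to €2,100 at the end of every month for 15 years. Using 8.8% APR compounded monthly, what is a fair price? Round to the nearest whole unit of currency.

€209,496

With 12 periods per year: i = 0.00733333, n = 180.
PV = 2100 × [1 − (1+0.00733333)^(−180)] / 0.00733333 = 2100 × 99.760220 = 209,496.4618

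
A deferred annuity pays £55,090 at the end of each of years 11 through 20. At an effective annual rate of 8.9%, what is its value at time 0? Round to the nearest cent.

£151,385.56

Value one period before first payment (t=10): 55090 × [1 − (1+0.089)^(−10)] / 0.089 = 55090 × 6.446003 = 355,110.2875
PV₀ = 355,110.2875 / (1+0.089)^10 = 355,110.2875 / 2.345734 = 151,385.5616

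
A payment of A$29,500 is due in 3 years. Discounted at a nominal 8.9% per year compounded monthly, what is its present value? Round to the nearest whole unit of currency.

With 12 periods per year: i = 0.00741667, n = 36.
PV = FV·(1+i)^(−n) = 29,500 × 0.766428 = 22,609.6209

A$22,610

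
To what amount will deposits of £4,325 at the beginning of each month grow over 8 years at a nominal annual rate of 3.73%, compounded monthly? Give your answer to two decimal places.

Periodic rate i = 0.0373/12 = 0.00310833; n = 8 × 12 = 96 periods.
Accumulation factor s(96|0.00310833) × (1+i) = 112.007297; FV = 4325 × 112.007297 = 484,431.5587
(Beginning-of-period payments → annuity-due factor ×(1+i).)

£484,431.56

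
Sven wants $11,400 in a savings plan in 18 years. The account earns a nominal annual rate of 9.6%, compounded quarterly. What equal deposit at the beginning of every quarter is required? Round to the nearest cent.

$59.17

With 4 periods per year: i = 0.024, n = 72.
PMT = 11400 / ( [(1+0.024)^72 − 1] / 0.024 × (1+i) ) = 11400 / 192.667830 = 59.1692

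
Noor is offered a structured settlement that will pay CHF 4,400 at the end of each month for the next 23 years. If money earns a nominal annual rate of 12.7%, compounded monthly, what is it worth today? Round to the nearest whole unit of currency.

With 12 periods per year: i = 0.0105833, n = 276.
Annuity factor a(276|0.0105833) = 89.318443; PV = 4400 × 89.318443 = 393,001.1481

CHF 393,001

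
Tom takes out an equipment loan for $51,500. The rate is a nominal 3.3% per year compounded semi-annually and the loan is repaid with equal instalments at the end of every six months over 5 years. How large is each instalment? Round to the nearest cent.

Periodic rate i = 0.033/2 = 0.0165; n = 5 × 2 = 10 periods.
PMT = 51500 / ( [1 − (1+0.0165)^(−10)] / 0.0165 ) = 51500 / 9.149326 = 5,628.8302

$5,628.83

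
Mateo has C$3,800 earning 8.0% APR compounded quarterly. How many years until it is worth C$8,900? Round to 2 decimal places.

Periodic rate i = 0.08/4 = 0.02.
(1+i)^n = 8900/3800 = 2.34211, so n = ln 2.34211 / ln 1.02 = 42.9766 quarters
= 42.9766/4 years

10.74 years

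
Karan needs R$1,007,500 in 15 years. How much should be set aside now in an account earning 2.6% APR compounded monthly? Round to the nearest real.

R$682,423

i = 0.026/12 = 0.00216667 per month; n = 15·12 = 180.
Discount factor = (1+0.00216667)^(−180) = 0.677343; PV = 1,007,500 × 0.677343 = 682,422.6481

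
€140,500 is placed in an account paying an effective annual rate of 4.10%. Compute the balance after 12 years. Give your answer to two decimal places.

€227,554.32

FV = 140,500 × (1 + 0.041)^12 = 227,554.3166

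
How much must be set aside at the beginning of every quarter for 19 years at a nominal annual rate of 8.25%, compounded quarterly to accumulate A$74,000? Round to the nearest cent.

Periodic rate i = 0.0825/4 = 0.020625; n = 19 × 4 = 76 periods.
FV-annuity factor × (1+i) = 184.024140; PMT = 74000 / 184.024140 = 402.1212

A$402.12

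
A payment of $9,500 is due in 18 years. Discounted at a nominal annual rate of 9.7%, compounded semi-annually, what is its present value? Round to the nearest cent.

$1,726.87

Periodic rate i = 0.097/2 = 0.0485; n = 18 × 2 = 36 periods.
PV = FV·(1+i)^(−n) = 9,500 × 0.181776 = 1,726.8712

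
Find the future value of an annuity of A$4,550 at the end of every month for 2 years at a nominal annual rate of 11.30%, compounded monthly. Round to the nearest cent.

A$121,884.00

With 12 periods per year: i = 0.00941667, n = 24.
FV = PMT · [(1+i)^n − 1] / i = 4550 · 26.787693 = 121,884.0014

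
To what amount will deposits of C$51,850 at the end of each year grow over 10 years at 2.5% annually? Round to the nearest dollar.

C$580,895

FV = 51850 × [(1+0.025)^10 − 1] / 0.025 = 51850 × 11.203382 = 580,895.3447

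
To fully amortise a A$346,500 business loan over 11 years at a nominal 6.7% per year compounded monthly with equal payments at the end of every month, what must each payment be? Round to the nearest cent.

A$3,717.07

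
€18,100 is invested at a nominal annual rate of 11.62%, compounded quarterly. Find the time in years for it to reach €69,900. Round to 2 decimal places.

Periodic rate i = 0.1162/4 = 0.02905.
n = ln(69900/18100) / ln(1+0.02905) = ln(3.86188) / 0.028636 = 47.1837 quarters
= 47.1837/4 years

11.80 years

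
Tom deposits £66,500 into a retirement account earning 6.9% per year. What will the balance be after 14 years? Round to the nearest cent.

66,500 × (1+0.069)^14 = 66,500 × 2.545001 = 169,242.5336

£169,242.53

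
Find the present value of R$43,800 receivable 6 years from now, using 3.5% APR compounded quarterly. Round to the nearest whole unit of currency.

i = 0.035/4 = 0.00875 per quarter; n = 6·4 = 24.
PV = FV·(1+i)^(−n) = 43,800 × 0.811325 = 35,536.0347

R$35,536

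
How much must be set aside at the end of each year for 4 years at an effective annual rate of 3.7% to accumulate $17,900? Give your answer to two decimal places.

FV-annuity factor = 4.227527; PMT = 17900 / 4.227527 = 4,234.1543

$4,234.15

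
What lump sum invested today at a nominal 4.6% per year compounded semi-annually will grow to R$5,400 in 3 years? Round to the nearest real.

R$4,711

i = 0.046/2 = 0.023 per half-year; n = 3·2 = 6.
PV = 5,400 / (1 + 0.023)^6 = 5,400 / 1.146183 = 4,711.2913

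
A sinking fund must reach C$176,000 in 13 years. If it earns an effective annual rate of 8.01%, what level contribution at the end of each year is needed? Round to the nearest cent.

FV-annuity factor = 21.509353; PMT = 176000 / 21.509353 = 8,182.4870

C$8,182.49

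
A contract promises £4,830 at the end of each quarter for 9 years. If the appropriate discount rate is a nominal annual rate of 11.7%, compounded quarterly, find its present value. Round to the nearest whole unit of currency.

With 4 periods per year: i = 0.02925, n = 36.
PV = 4830 × [1 − (1+0.02925)^(−36)] / 0.02925 = 4830 × 22.078635 = 106,639.8058

£106,640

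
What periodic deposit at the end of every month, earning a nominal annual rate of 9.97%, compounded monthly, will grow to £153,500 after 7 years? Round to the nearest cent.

Periodic rate i = 0.0997/12 = 0.00830833; n = 7 × 12 = 84 periods.
PMT = 153500 / ( [(1+0.00830833)^84 − 1] / 0.00830833 ) = 153500 / 120.811555 = 1,270.5738

£1,270.57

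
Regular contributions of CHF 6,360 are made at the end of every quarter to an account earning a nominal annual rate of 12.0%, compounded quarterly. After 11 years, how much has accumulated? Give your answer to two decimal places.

CHF 566,347.88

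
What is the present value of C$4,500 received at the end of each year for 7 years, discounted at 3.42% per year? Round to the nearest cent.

PV = PMT · [1 − (1+i)^(−n)] / i = 4500 · 6.132841 = 27,597.7836

C$27,597.78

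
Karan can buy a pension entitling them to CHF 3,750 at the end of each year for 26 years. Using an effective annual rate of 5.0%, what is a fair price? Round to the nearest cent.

CHF 53,906.94

Annuity factor a(26|0.05) = 14.375185; PV = 3750 × 14.375185 = 53,906.9449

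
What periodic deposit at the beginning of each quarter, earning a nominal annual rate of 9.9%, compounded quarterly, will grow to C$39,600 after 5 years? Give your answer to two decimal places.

C$1,516.60

Periodic rate i = 0.099/4 = 0.02475; n = 5 × 4 = 20 periods.
FV-annuity factor × (1+i) = 26.111114; PMT = 39600 / 26.111114 = 1,516.5956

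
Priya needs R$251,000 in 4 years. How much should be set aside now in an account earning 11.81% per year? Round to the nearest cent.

R$160,602.07

PV = 251,000 / (1 + 0.1181)^4 = 251,000 / 1.562869 = 160,602.0674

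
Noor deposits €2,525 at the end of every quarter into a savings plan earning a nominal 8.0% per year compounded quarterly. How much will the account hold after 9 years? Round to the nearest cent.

€131,285.78

i = 0.08/4 = 0.02 per quarter; n = 9·4 = 36.
FV = 2525 × [(1+0.02)^36 − 1] / 0.02 = 2525 × 51.994367 = 131,285.7771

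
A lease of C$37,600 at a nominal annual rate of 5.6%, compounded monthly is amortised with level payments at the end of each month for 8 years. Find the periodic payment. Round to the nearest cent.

With 12 periods per year: i = 0.00466667, n = 96.
Annuity-PV factor = 77.234822; PMT = 37600 / 77.234822 = 486.8270

C$486.83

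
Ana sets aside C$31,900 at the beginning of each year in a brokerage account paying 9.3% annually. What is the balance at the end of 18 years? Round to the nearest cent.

Accumulation factor s(18|0.093) × (1+i) = 46.497875; FV = 31900 × 46.497875 = 1,483,282.2124
Payments are at the start of each period, so multiply by (1+i).

C$1,483,282.21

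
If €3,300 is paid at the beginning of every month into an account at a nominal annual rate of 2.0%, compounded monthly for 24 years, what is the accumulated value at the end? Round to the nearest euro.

€1,220,580

i = 0.02/12 = 0.00166667 per month; n = 24·12 = 288.
FV = PMT · [(1+i)^n − 1] / i × (1+i) = 3300 · 369.872720 = 1,220,579.9763
Payments are at the start of each period, so multiply by (1+i).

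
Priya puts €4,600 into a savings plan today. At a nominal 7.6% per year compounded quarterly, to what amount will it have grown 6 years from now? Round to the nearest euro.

€7,227

i = 0.076/4 = 0.019 per quarter; n = 6·4 = 24.
FV = PV·(1+i)^n = 4,600 × 1.571015 = 7,226.6704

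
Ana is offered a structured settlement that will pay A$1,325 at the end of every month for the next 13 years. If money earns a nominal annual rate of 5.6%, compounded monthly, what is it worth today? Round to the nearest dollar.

With 12 periods per year: i = 0.00466667, n = 156.
Annuity factor a(156|0.00466667) = 110.637393; PV = 1325 × 110.637393 = 146,594.5463

A$146,595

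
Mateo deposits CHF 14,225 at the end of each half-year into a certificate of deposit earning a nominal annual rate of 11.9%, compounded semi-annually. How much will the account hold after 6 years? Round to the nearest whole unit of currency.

Periodic rate i = 0.119/2 = 0.0595; n = 6 × 2 = 12 periods.
FV = PMT · [(1+i)^n − 1] / i = 14225 · 16.820776 = 239,275.5412

CHF 239,276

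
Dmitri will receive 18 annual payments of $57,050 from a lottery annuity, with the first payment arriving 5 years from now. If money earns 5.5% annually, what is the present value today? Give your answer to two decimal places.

$517,901.02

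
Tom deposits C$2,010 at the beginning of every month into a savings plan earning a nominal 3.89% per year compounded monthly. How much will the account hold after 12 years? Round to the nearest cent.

C$369,304.65

Periodic rate i = 0.0389/12 = 0.00324167; n = 12 × 12 = 144 periods.
Accumulation factor s(144|0.00324167) × (1+i) = 183.733655; FV = 2010 × 183.733655 = 369,304.6457
Payments are at the start of each period, so multiply by (1+i).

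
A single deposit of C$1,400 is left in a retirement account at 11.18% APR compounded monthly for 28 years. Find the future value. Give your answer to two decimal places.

C$31,575.44

i = 0.1118/12 = 0.00931667 per month; n = 28·12 = 336.
FV = 1,400 × (1 + 0.00931667)^336 = 31,575.4442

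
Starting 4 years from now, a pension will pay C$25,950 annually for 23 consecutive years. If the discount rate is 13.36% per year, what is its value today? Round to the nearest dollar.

PV at t=3 (ordinary 23-year annuity): 25950 × a(23|0.1336) = 25950 × 7.066605 = 183,378.4067
Discount back 3 years: 183,378.4067 × (1+0.1336)^(−3) = 183,378.4067 × 0.686468 = 125,883.4635

C$125,883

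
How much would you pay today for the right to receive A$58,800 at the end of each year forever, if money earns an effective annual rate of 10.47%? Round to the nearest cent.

A$561,604.58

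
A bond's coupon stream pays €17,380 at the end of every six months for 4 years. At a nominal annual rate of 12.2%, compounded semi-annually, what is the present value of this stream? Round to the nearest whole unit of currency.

Periodic rate i = 0.122/2 = 0.061; n = 4 × 2 = 8 periods.
PV = PMT · [1 − (1+i)^(−n)] / i = 17380 · 6.185291 = 107,500.3650

€107,500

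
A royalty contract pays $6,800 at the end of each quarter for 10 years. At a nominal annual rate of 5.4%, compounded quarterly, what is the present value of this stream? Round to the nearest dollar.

Periodic rate i = 0.054/4 = 0.0135; n = 10 × 4 = 40 periods.
PV = 6800 × [1 − (1+0.0135)^(−40)] / 0.0135 = 6800 × 30.751315 = 209,108.9401

$209,109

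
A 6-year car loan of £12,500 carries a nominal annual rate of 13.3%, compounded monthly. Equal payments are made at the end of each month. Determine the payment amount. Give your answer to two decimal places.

£252.91

Periodic rate i = 0.133/12 = 0.0110833; n = 6 × 12 = 72 periods.
PMT = 12500 / ( [1 − (1+0.0110833)^(−72)] / 0.0110833 ) = 12500 / 49.424725 = 252.9099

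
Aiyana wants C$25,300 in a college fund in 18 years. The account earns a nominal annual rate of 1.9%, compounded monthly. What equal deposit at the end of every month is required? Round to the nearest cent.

i = 0.019/12 = 0.00158333 per month; n = 18·12 = 216.
PMT = 25300 / ( [(1+0.00158333)^216 − 1] / 0.00158333 ) = 25300 / 257.292379 = 98.3317

C$98.33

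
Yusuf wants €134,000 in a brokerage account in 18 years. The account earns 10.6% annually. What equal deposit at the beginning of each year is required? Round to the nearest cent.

€2,502.54

PMT = 134000 / ( [(1+0.106)^18 − 1] / 0.106 × (1+i) ) = 134000 / 53.545642 = 2,502.5379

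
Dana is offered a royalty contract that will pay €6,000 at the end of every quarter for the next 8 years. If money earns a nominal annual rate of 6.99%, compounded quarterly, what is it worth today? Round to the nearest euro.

i = 0.0699/4 = 0.017475 per quarter; n = 8·4 = 32.
PV = PMT · [1 − (1+i)^(−n)] / i = 6000 · 24.352850 = 146,117.1023

€146,117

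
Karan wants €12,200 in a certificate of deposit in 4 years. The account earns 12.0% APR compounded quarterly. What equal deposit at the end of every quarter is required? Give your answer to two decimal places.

€605.25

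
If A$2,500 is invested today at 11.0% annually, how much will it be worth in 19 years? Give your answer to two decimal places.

FV = PV·(1+i)^n = 2,500 × 7.263344 = 18,158.3593

A$18,158.36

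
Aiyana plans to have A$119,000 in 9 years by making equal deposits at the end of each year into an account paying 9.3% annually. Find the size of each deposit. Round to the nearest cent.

A$9,024.79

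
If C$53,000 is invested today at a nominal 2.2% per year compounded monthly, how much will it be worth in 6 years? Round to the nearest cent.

With 12 periods per year: i = 0.00183333, n = 72.
FV = 53,000 × (1 + 0.00183333)^72 = 60,471.4324

C$60,471.43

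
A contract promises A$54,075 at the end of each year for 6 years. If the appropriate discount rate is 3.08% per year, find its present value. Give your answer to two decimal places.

A$292,159.49

PV = 54075 × [1 − (1+0.0308)^(−6)] / 0.0308 = 54075 × 5.402857 = 292,159.4910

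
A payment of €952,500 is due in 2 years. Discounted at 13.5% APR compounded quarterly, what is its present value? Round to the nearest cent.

€730,366.43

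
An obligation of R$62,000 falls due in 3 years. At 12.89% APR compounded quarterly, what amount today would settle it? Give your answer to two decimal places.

R$42,373.98

Periodic rate i = 0.1289/4 = 0.032225; n = 3 × 4 = 12 periods.
Discount factor = (1+0.032225)^(−12) = 0.683451; PV = 62,000 × 0.683451 = 42,373.9754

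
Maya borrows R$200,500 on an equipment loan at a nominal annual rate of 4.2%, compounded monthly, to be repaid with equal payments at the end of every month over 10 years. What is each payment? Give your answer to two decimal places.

With 12 periods per year: i = 0.0035, n = 120.
Annuity-PV factor = 97.848914; PMT = 200500 / 97.848914 = 2,049.0774

R$2,049.08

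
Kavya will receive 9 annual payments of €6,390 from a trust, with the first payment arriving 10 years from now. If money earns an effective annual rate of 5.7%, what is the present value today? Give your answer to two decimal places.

Value one period before first payment (t=9): 6390 × [1 − (1+0.057)^(−9)] / 0.057 = 6390 × 6.891391 = 44,035.9895
PV₀ = 44,035.9895 / (1+0.057)^9 = 44,035.9895 / 1.646929 = 26,738.2435

€26,738.24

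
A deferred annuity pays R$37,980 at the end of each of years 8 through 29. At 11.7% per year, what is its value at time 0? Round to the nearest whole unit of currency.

R$136,506

PV at t=7 (ordinary 22-year annuity): 37980 × a(22|0.117) = 37980 × 7.797728 = 296,157.7178
PV₀ = 296,157.7178 / (1+0.117)^7 = 296,157.7178 / 2.169563 = 136,505.7178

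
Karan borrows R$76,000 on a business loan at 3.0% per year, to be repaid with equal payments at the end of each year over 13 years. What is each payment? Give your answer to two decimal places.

PMT = 76000 / ( [1 − (1+0.03)^(−13)] / 0.03 ) = 76000 / 10.634955 = 7,146.2453

R$7,146.25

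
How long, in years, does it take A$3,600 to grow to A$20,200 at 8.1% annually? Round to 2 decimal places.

22.14 years

(1+i)^n = 20200/3600 = 5.61111, so n = ln 5.61111 / ln 1.081 = 22.1444 years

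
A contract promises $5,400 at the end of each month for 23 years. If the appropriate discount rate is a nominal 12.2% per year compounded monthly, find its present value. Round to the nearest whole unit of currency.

$498,584

With 12 periods per year: i = 0.0101667, n = 276.
PV = PMT · [1 − (1+i)^(−n)] / i = 5400 · 92.330283 = 498,583.5299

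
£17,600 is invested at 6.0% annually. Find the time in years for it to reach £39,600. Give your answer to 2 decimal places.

13.92 years

(1+i)^n = 39600/17600 = 2.25000, so n = ln 2.25000 / ln 1.06 = 13.9170 years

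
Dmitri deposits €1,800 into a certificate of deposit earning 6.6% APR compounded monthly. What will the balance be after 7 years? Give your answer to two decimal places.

Periodic rate i = 0.066/12 = 0.0055; n = 7 × 12 = 84 periods.
FV = 1,800 × (1 + 0.0055)^84 = 2,853.4272

€2,853.43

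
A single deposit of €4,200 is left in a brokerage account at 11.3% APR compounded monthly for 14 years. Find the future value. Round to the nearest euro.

i = 0.113/12 = 0.00941667 per month; n = 14·12 = 168.
4,200 × (1+0.00941667)^168 = 4,200 × 4.828799 = 20,280.9572

€20,281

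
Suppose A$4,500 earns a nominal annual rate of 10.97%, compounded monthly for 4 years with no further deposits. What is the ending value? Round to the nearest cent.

A$6,964.90

With 12 periods per year: i = 0.00914167, n = 48.
FV = 4,500 × (1 + 0.00914167)^48 = 6,964.9042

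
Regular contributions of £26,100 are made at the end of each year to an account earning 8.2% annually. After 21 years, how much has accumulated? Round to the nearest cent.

£1,347,416.31

Accumulation factor s(21|0.082) = 51.625146; FV = 26100 × 51.625146 = 1,347,416.3127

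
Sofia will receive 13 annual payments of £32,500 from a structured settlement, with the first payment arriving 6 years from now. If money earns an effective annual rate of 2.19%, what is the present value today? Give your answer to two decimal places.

£326,852.43

PV at t=5 (ordinary 13-year annuity): 32500 × a(13|0.0219) = 32500 × 11.207541 = 364,245.0957
PV₀ = 364,245.0957 / (1+0.0219)^5 = 364,245.0957 / 1.114402 = 326,852.4294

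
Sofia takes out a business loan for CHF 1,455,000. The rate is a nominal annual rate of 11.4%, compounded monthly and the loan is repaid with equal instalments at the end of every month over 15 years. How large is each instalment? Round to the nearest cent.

Periodic rate i = 0.114/12 = 0.0095; n = 15 × 12 = 180 periods.
Annuity-PV factor = 86.070364; PMT = 1.455e+06 / 86.070364 = 16,904.7734

CHF 16,904.77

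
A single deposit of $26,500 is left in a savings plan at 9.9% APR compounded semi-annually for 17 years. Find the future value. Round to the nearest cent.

Periodic rate i = 0.099/2 = 0.0495; n = 17 × 2 = 34 periods.
FV = PV·(1+i)^n = 26,500 × 5.168959 = 136,977.4046

$136,977.40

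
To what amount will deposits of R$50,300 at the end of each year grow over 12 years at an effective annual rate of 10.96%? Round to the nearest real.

R$1,139,714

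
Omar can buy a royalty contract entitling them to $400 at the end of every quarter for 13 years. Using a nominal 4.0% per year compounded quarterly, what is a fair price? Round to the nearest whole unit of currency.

$16,158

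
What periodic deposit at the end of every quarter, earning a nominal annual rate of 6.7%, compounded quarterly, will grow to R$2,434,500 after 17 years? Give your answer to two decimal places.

R$19,470.76

Periodic rate i = 0.067/4 = 0.01675; n = 17 × 4 = 68 periods.
FV-annuity factor = 125.033642; PMT = 2.4345e+06 / 125.033642 = 19,470.7597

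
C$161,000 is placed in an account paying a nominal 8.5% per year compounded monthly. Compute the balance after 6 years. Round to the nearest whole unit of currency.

C$267,630

With 12 periods per year: i = 0.00708333, n = 72.
161,000 × (1+0.00708333)^72 = 161,000 × 1.662300 = 267,630.3131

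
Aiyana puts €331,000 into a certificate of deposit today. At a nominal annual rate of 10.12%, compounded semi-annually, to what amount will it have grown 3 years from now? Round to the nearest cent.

€445,094.65

Periodic rate i = 0.1012/2 = 0.0506; n = 3 × 2 = 6 periods.
331,000 × (1+0.0506)^6 = 331,000 × 1.344697 = 445,094.6484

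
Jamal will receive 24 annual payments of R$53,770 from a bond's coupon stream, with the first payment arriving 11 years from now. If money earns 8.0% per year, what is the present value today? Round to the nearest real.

R$262,228

PV at t=10 (ordinary 24-year annuity): 53770 × a(24|0.08) = 53770 × 10.528758 = 566,131.3329
PV₀ = 566,131.3329 / (1+0.08)^10 = 566,131.3329 / 2.158925 = 262,228.3468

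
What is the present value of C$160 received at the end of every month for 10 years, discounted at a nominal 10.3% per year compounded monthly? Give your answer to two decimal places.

i = 0.103/12 = 0.00858333 per month; n = 10·12 = 120.
PV = 160 × [1 − (1+0.00858333)^(−120)] / 0.00858333 = 160 × 74.728595 = 11,956.5752

C$11,956.58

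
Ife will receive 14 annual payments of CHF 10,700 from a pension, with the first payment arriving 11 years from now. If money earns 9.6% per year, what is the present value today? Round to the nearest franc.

CHF 32,217

PV at t=10 (ordinary 14-year annuity): 10700 × a(14|0.096) = 10700 × 7.530104 = 80,572.1115
Discount back 10 years: 80,572.1115 × (1+0.096)^(−10) = 80,572.1115 × 0.399848 = 32,216.5628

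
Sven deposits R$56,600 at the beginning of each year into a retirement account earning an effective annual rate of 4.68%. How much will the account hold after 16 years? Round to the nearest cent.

R$1,365,803.34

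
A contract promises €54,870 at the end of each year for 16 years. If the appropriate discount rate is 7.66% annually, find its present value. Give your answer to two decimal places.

€496,412.99

Annuity factor a(16|0.0766) = 9.047075; PV = 54870 × 9.047075 = 496,412.9916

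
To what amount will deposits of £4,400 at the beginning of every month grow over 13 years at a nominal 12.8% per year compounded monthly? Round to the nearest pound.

i = 0.128/12 = 0.0106667 per month; n = 13·12 = 156.
Accumulation factor s(156|0.0106667) × (1+i) = 401.177519; FV = 4400 × 401.177519 = 1,765,181.0846
(annuity-due: payments at period start, so ×(1+i).)

£1,765,181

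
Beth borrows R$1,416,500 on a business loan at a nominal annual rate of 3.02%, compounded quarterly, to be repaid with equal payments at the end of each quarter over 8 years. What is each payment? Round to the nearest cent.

R$49,994.11

Periodic rate i = 0.0302/4 = 0.00755; n = 8 × 4 = 32 periods.
Annuity-PV factor = 28.333339; PMT = 1.4165e+06 / 28.333339 = 49,994.1076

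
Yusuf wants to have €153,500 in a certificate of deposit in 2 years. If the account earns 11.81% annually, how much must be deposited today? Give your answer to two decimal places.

PV = 153,500 / (1 + 0.1181)^2 = 153,500 / 1.250148 = 122,785.5005

€122,785.50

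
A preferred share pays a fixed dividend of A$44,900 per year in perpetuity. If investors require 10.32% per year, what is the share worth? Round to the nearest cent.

PV = PMT / i = 44900 / 0.1032 = 435,077.5194

A$435,077.52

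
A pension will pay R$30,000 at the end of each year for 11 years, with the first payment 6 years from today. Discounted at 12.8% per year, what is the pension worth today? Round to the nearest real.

PV at t=5 (ordinary 11-year annuity): 30000 × a(11|0.128) = 30000 × 5.735723 = 172,071.6801
Discount back 5 years: 172,071.6801 × (1+0.128)^(−5) = 172,071.6801 × 0.547589 = 94,224.5129

R$94,225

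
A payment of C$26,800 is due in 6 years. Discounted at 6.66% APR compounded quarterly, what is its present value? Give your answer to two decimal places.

Periodic rate i = 0.0666/4 = 0.01665; n = 6 × 4 = 24 periods.
PV = 26,800 / (1 + 0.01665)^24 = 26,800 / 1.486330 = 18,030.9926

C$18,030.99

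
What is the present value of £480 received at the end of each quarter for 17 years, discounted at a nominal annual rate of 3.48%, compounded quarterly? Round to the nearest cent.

£24,559.51

Periodic rate i = 0.0348/4 = 0.0087; n = 17 × 4 = 68 periods.
Annuity factor a(68|0.0087) = 51.165640; PV = 480 × 51.165640 = 24,559.5071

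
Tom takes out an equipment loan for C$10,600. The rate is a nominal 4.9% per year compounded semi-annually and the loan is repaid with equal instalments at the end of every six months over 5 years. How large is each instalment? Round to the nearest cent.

With 2 periods per year: i = 0.0245, n = 10.
PMT = 10600 / ( [1 − (1+0.0245)^(−10)] / 0.0245 ) = 10600 / 8.774720 = 1,208.0158

C$1,208.02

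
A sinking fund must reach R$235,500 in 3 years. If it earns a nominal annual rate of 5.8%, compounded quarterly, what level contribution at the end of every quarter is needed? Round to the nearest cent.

With 4 periods per year: i = 0.0145, n = 12.
FV-annuity factor = 13.004800; PMT = 235500 / 13.004800 = 18,108.6988

R$18,108.70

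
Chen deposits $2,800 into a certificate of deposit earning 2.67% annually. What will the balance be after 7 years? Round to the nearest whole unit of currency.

$3,367

FV = 2,800 × (1 + 0.0267)^7 = 3,367.1539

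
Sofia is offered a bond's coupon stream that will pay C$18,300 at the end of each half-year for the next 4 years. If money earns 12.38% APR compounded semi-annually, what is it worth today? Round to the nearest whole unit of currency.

C$112,790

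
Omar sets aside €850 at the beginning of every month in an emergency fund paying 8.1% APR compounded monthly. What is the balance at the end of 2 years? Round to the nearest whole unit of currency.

€22,214

Periodic rate i = 0.081/12 = 0.00675; n = 2 × 12 = 24 periods.
FV = PMT · [(1+i)^n − 1] / i × (1+i) = 850 · 26.133797 = 22,213.7275
(annuity-due: payments at period start, so ×(1+i).)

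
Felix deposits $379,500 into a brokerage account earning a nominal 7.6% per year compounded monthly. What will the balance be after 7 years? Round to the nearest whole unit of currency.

$644,953

With 12 periods per year: i = 0.00633333, n = 84.
FV = 379,500 × (1 + 0.00633333)^84 = 644,952.7186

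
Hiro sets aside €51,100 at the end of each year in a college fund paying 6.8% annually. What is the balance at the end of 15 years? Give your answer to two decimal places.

€1,264,484.15

Accumulation factor s(15|0.068) = 24.745287; FV = 51100 × 24.745287 = 1,264,484.1529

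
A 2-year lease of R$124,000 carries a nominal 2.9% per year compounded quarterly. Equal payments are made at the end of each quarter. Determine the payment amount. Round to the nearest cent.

R$16,009.95

i = 0.029/4 = 0.00725 per quarter; n = 2·4 = 8.
Annuity-PV factor = 7.745184; PMT = 124000 / 7.745184 = 16,009.9491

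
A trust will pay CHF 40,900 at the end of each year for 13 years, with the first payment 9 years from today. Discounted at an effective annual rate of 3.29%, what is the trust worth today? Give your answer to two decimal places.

CHF 329,589.44

PV at t=8 (ordinary 13-year annuity): 40900 × a(13|0.0329) = 40900 × 10.440377 = 427,011.4352
Discount back 8 years: 427,011.4352 × (1+0.0329)^(−8) = 427,011.4352 × 0.771852 = 329,589.4381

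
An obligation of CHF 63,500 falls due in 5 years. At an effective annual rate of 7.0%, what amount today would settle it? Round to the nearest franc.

CHF 45,275

PV = 63,500 / (1 + 0.07)^5 = 63,500 / 1.402552 = 45,274.6224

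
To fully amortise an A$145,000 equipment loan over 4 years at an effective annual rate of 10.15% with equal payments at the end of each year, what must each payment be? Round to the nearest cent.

A$45,891.88

Annuity-PV factor = 3.159600; PMT = 145000 / 3.159600 = 45,891.8841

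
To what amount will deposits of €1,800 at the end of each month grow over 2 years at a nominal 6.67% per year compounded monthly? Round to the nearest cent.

€46,077.30

With 12 periods per year: i = 0.00555833, n = 24.
FV = 1800 × [(1+0.00555833)^24 − 1] / 0.00555833 = 1800 × 25.598498 = 46,077.2958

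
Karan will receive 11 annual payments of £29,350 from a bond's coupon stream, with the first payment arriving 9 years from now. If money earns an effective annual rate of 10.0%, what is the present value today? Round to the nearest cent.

PV at t=8 (ordinary 11-year annuity): 29350 × a(11|0.1) = 29350 × 6.495061 = 190,630.0405
Discount back 8 years: 190,630.0405 × (1+0.1)^(−8) = 190,630.0405 × 0.466507 = 88,930.3208

£88,930.32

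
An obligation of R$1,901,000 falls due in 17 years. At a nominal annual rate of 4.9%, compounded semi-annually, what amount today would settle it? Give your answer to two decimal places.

R$834,786.44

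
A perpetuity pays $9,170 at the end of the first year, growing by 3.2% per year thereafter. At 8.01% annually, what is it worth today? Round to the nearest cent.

$190,644.49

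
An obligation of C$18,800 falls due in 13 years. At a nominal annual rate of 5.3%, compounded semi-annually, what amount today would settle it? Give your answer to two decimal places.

C$9,524.12

i = 0.053/2 = 0.0265 per half-year; n = 13·2 = 26.
PV = FV·(1+i)^(−n) = 18,800 × 0.506602 = 9,524.1243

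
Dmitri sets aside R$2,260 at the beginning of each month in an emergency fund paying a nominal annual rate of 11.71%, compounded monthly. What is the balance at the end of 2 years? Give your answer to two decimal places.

R$61,378.82

i = 0.1171/12 = 0.00975833 per month; n = 2·12 = 24.
FV = PMT · [(1+i)^n − 1] / i × (1+i) = 2260 · 27.158770 = 61,378.8211
(annuity-due: payments at period start, so ×(1+i).)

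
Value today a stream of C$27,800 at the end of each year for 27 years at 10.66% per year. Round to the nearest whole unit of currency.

PV = PMT · [1 − (1+i)^(−n)] / i = 27800 · 8.772035 = 243,862.5663

C$243,863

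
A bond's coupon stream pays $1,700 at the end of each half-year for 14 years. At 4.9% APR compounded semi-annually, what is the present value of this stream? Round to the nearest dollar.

$34,155

i = 0.049/2 = 0.0245 per half-year; n = 14·2 = 28.
PV = 1700 × [1 − (1+0.0245)^(−28)] / 0.0245 = 1700 × 20.091116 = 34,154.8965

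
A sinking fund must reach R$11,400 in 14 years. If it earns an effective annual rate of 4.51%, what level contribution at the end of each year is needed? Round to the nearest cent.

FV-annuity factor = 18.945178; PMT = 11400 / 18.945178 = 601.7362

R$601.74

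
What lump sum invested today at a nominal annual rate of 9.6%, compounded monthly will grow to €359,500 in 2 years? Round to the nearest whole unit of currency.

i = 0.096/12 = 0.008 per month; n = 2·12 = 24.
PV = 359,500 / (1 + 0.008)^24 = 359,500 / 1.210745 = 296,924.5617

€296,925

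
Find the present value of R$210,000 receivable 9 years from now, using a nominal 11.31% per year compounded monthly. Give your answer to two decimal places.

Periodic rate i = 0.1131/12 = 0.009425; n = 9 × 12 = 108 periods.
Discount factor = (1+0.009425)^(−108) = 0.363080; PV = 210,000 × 0.363080 = 76,246.7244

R$76,246.72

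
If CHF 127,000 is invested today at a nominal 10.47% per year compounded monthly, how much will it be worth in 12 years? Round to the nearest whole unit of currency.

With 12 periods per year: i = 0.008725, n = 144.
127,000 × (1+0.008725)^144 = 127,000 × 3.493663 = 443,695.1448

CHF 443,695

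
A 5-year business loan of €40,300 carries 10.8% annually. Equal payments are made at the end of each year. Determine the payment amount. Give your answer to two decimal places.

PMT = 40300 / ( [1 − (1+0.108)^(−5)] / 0.108 ) = 40300 / 3.714567 = 10,849.1782

€10,849.18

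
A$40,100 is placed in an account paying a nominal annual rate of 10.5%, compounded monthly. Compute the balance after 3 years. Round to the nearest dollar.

A$54,872

i = 0.105/12 = 0.00875 per month; n = 3·12 = 36.
40,100 × (1+0.00875)^36 = 40,100 × 1.368383 = 54,872.1644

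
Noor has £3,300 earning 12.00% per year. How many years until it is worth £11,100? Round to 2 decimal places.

10.70 years

(1+i)^n = 11100/3300 = 3.36364, so n = ln 3.36364 / ln 1.12 = 10.7036 years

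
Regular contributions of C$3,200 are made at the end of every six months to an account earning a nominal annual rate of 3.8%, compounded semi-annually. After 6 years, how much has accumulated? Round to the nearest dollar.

i = 0.038/2 = 0.019 per half-year; n = 6·2 = 12.
Accumulation factor s(12|0.019) = 13.336921; FV = 3200 × 13.336921 = 42,678.1464

C$42,678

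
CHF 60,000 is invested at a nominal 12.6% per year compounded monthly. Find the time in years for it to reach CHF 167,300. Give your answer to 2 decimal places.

8.18 years

Periodic rate i = 0.126/12 = 0.0105.
n = ln(167300/60000) / ln(1+0.0105) = ln(2.78833) / 0.010445 = 98.1732 months
= 98.1732/12 years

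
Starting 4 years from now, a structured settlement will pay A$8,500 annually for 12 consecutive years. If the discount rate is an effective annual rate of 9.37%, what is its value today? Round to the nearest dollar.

PV at t=3 (ordinary 12-year annuity): 8500 × a(12|0.0937) = 8500 × 7.029168 = 59,747.9300
Discount back 3 years: 59,747.9300 × (1+0.0937)^(−3) = 59,747.9300 × 0.764373 = 45,669.7072

A$45,670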